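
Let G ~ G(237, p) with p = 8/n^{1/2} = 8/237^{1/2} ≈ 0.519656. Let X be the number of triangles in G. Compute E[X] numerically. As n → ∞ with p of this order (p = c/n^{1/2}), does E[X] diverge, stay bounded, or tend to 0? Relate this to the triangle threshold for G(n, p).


Number of potential triangles: C(237, 3) = 2190670.
Each occurs with probability p³ ≈ (0.519656)³ ≈ 1.40329004e-01.
By linearity: E[X] = C(237, 3)·p³ ≈ 2190670 · 1.40329004e-01 ≈ 307414.538620.
Since α = 1/2 < 1, p = c/n^{1/2} ≫ 1/n is above the triangle threshold p ~ 1/n. Asymptotically E[X] ~ (c³/6)·n^{3(1−α)} = (8³/6)·n^{1.5} → ∞; triangles are abundant w.h.p.

E[X] ≈ 307414.538620; in regime p = Θ(1/n^{1/2}) E[X] diverges (above the triangle threshold p ~ 1/n).


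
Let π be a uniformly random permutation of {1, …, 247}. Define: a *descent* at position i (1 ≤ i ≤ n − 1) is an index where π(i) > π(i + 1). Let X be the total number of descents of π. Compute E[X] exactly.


Write X = Σ X_I over i = 1, …, 246, with X_I the indicator of one descent.
There are 246 indicators.
For each fixed i, the pair (π(i), π(i+1)) is a uniformly random ordered pair of distinct values from {1, …, 247}; by symmetry P[π(i) > π(i+1)] = 1/2.
By linearity: E[X] = 246 · (1/2) = (247 − 1) · (1/2) = 123 ≈ 123.00000.

E[X] = 123 = 123.00000.


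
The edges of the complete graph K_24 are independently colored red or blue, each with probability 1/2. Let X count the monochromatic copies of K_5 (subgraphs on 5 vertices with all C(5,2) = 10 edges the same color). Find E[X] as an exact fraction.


Let X = Σ_S X_S over the C(24, 5) = 42504 subsets S of size 5, where X_S = 1 if the K_5 on S is monochromatic.
For a fixed S, the K_5 on S has C(5, 2) = 10 edges. P[all 10 edges red] = (1/2)^10, and likewise for blue, so P[monochromatic] = 2·(1/2)^10 = 2^{1 − 10} = 1/512.
By linearity of expectation: E[X] = C(24, 5) · 2^{1 − 10} = 42504 · 1/512 = 5313/64.
Numerically: E[X] ≈ 83.015625.

E[X] = C(24,5)·2^(1−C(5,2)) = 5313/64 ≈ 83.015625.


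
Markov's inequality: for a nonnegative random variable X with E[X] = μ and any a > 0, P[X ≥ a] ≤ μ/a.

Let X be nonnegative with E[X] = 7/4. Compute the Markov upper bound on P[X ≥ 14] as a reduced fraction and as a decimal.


μ = E[X] = 7/4, a = 14.
Markov: P[X ≥ 14] ≤ μ/a = (7/4)/14 = 1/8.
Numerically: ≈ 0.12500.
(Since a = 14 > μ = 1.75000, the bound 1/8 is < 1 and informative.)

P[X ≥ 14] ≤ 1/8 ≈ 0.12500.


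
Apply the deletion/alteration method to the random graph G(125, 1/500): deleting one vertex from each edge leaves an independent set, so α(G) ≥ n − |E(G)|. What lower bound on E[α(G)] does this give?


E[|E(G)|] = C(125, 2)·p = 7750 · (1/500) = 31/2.
E[α(G)] ≥ n − E[|E(G)|] = 125 − 31/2 = 219/2.
Numerically: ≈ 109.500.
(This is only a lower bound; the true E[α(G)] may be larger.)

E[α(G)] ≥ 219/2 ≈ 109.500.


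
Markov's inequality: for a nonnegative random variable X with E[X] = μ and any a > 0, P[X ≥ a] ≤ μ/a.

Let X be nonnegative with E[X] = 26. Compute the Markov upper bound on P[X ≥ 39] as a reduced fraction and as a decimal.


μ = E[X] = 26, a = 39.
Markov: P[X ≥ 39] ≤ μ/a = (26)/39 = 2/3.
Numerically: ≈ 0.667.
(Since a = 39 > μ = 26.000, the bound 2/3 is < 1 and informative.)

P[X ≥ 39] ≤ 2/3 ≈ 0.667.


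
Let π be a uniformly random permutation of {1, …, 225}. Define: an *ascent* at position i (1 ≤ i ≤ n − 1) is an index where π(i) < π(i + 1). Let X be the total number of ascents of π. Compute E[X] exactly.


Write X = Σ X_I over i = 1, …, 224, with X_I the indicator of one ascent.
There are 224 indicators.
For each fixed i, the pair (π(i), π(i+1)) is a uniformly random ordered pair of distinct values from {1, …, 225}; by symmetry P[π(i) < π(i+1)] = 1/2.
By linearity: E[X] = 224 · (1/2) = (225 − 1) · (1/2) = 112 ≈ 112.000000.

E[X] = 112 = 112.000000.


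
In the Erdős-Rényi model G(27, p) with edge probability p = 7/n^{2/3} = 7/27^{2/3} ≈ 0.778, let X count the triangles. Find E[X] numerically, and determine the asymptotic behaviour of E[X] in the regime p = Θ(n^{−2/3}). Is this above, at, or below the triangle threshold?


Number of potential triangles: C(27, 3) = 2925.
Each occurs with probability p³ ≈ (0.778)³ ≈ 4.70508e-01.
By linearity: E[X] = C(27, 3)·p³ ≈ 2925 · 4.70508e-01 ≈ 1376.235.
Since α = 2/3 < 1, p = c/n^{2/3} ≫ 1/n is above the triangle threshold p ~ 1/n. Asymptotically E[X] ~ (c³/6)·n^{3(1−α)} = (7³/6)·n^{1} → ∞; triangles are abundant w.h.p.

E[X] ≈ 1376.235; in regime p = Θ(1/n^{2/3}) E[X] diverges (above the triangle threshold p ~ 1/n).


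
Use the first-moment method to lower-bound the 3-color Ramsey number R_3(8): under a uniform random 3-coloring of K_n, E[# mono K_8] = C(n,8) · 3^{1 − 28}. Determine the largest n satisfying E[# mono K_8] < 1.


We need C(n, 8) · 3^{1 − 28} < 1, i.e. C(n, 8) < 3^{28 − 1} = 7625597484987.
Check values of n near the boundary:
  n = 155: C(155, 8) = 6876747915675; 6876747915675 < 7625597484987? YES
  n = 156: C(156, 8) = 7248464019225; 7248464019225 < 7625597484987? YES
  n = 157: C(157, 8) = 7637643295425; 7637643295425 < 7625597484987? NO
  n = 158: C(158, 8) = 8044984271181; 8044984271181 < 7625597484987? NO
  n = 159: C(159, 8) = 8471208603429; 8471208603429 < 7625597484987? NO
The largest n with C(n, 8) < 7625597484987 is n = 156 (where E[X] = 805384891025/847288609443 ≈ 0.9505). Hence R_3(8) > 156, i.e. R_3(8) ≥ 157.

Largest n = 156; hence R_3(8) > 156.


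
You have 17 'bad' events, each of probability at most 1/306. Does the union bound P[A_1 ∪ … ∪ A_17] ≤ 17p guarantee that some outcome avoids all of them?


Union bound: P[∪_{i=1}^{17} A_i] ≤ Σ_i P[A_i] ≤ 17·p = 17·(1/306) = 1/18.
Numerically: 1/18 ≈ 0.0555556.
Is 1/18 < 1? YES.
Since P[∪ A_i] ≤ 1/18 < 1, the complement has P[∩ A_i^c] ≥ 1 − 1/18 = 17/18 > 0, so some outcome avoids every A_i.

17·p = 1/18 ≈ 0.0555556; existence CERTIFIED by the union bound.


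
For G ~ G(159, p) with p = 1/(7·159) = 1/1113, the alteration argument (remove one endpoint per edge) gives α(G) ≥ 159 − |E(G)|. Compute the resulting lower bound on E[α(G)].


E[|E(G)|] = C(159, 2)·p = 12561 · (1/1113) = 79/7.
E[α(G)] ≥ n − E[|E(G)|] = 159 − 79/7 = 1034/7.
Numerically: ≈ 147.714286.
(This is only a lower bound; the true E[α(G)] may be larger.)

E[α(G)] ≥ 1034/7 ≈ 147.714286.


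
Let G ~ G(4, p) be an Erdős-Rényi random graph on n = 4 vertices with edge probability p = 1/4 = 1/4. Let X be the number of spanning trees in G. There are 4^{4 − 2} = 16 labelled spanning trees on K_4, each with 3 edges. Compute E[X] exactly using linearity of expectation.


K_4 has 4^{4 − 2} = 16 labelled spanning trees.
For each such spanning tree H, let X_H = 1 if all 3 edges of H are present in G. Then P[X_H = 1] = p^{3} = (1/4)^{3} = 1/64.
By linearity: E[X] = Σ_H E[X_H] = 16 · p^{3} = 16 · 1/64 = 1/4.
Numerically: E[X] ≈ 0.25.

E[X] = 16 · (1/4)^{3} = 1/4 ≈ 0.25.


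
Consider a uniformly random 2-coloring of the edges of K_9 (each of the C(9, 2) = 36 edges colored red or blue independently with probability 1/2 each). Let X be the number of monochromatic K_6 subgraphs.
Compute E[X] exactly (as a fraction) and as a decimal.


Let X = Σ_S X_S over the C(9, 6) = 84 subsets S of size 6, where X_S = 1 if the K_6 on S is monochromatic.
For a fixed S, the K_6 on S has C(6, 2) = 15 edges. P[all 15 edges red] = (1/2)^15, and likewise for blue, so P[monochromatic] = 2·(1/2)^15 = 2^{1 − 15} = 1/16384.
By linearity: E[X] = C(9, 6) · 2^{1 − 15} = 84 · 1/16384 = 21/4096.
Numerically: E[X] ≈ 0.0051.

E[X] = C(9,6)·2^(1−C(6,2)) = 21/4096 ≈ 0.0051.


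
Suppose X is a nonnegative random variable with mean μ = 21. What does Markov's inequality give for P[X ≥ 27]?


μ = E[X] = 21, a = 27.
Markov: P[X ≥ 27] ≤ μ/a = (21)/27 = 7/9.
Numerically: ≈ 0.7778.
(Since a = 27 > μ = 21.0000, the bound 7/9 is < 1 and informative.)

P[X ≥ 27] ≤ 7/9 ≈ 0.7778.


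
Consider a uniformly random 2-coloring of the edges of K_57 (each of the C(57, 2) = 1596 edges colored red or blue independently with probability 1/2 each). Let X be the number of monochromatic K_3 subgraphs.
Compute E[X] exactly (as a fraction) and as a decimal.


Let X = Σ_S X_S over the C(57, 3) = 29260 subsets S of size 3, where X_S = 1 if the K_3 on S is monochromatic.
For a fixed S, the K_3 on S has C(3, 2) = 3 edges. P[all 3 edges red] = (1/2)^3, and likewise for blue, so P[monochromatic] = 2·(1/2)^3 = 2^{1 − 3} = 1/4.
By linearity: E[X] = C(57, 3) · 2^{1 − 3} = 29260 · 1/4 = 7315.
Numerically: E[X] ≈ 7315.000000.

E[X] = C(57,3)·2^(1−C(3,2)) = 7315 ≈ 7315.000000.


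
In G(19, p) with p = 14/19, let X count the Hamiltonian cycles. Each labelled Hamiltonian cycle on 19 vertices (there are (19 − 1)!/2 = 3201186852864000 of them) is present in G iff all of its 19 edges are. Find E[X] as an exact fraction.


K_19 has (19 − 1)!/2 = 3201186852864000 labelled Hamiltonian cycles.
For each such Hamiltonian cycle H, let X_H = 1 if all 19 edges of H are present in G. Then P[X_H = 1] = p^{19} = (14/19)^{19} = 5976303958948914397184/1978419655660313589123979.
By linearity of expectation: E[X] = Σ_H E[X_H] = 3201186852864000 · p^{19} = 3201186852864000 · 5976303958948914397184/1978419655660313589123979 = 19131265662106339128470788663934976000/1978419655660313589123979.
Numerically: E[X] ≈ 9.67e+12.

E[X] = 3201186852864000 · (14/19)^{19} = 19131265662106339128470788663934976000/1978419655660313589123979 ≈ 9.67e+12.


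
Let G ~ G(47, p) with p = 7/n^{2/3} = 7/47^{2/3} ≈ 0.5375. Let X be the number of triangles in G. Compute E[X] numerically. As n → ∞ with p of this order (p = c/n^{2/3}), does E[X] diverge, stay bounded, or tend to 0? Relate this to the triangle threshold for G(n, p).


Number of potential triangles: C(47, 3) = 16215.
Each occurs with probability p³ ≈ (0.5375)³ ≈ 1.552739e-01.
By linearity: E[X] = C(47, 3)·p³ ≈ 16215 · 1.552739e-01 ≈ 2517.7660.
Since α = 2/3 < 1, p = c/n^{2/3} ≫ 1/n is above the triangle threshold p ~ 1/n. Asymptotically E[X] ~ (c³/6)·n^{3(1−α)} = (7³/6)·n^{1} → ∞; triangles are abundant w.h.p.

E[X] ≈ 2517.7660; in regime p = Θ(1/n^{2/3}) E[X] diverges (above the triangle threshold p ~ 1/n).


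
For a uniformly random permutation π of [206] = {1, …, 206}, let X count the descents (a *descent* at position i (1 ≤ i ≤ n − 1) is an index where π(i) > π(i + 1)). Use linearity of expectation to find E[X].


Write X = Σ X_I over i = 1, …, 205, with X_I the indicator of one descent.
There are 205 indicators.
For each fixed i, the pair (π(i), π(i+1)) is a uniformly random ordered pair of distinct values from {1, …, 206}; by symmetry P[π(i) > π(i+1)] = 1/2.
By linearity: E[X] = 205 · (1/2) = (206 − 1) · (1/2) = 205/2 ≈ 102.500000.

E[X] = 205/2 = 102.500000.


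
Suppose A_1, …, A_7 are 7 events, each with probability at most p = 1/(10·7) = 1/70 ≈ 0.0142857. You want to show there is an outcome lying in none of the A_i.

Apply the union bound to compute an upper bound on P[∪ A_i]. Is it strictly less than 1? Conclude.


Union bound: P[∪_{i=1}^{7} A_i] ≤ Σ_i P[A_i] ≤ 7·p = 7·(1/70) = 1/10.
Numerically: 1/10 ≈ 0.1000000.
Is 1/10 < 1? YES.
Since P[∪ A_i] ≤ 1/10 < 1, the complement has P[∩ A_i^c] ≥ 1 − 1/10 = 9/10 > 0, so some outcome avoids every A_i.

7·p = 1/10 ≈ 0.1000000; existence CERTIFIED by the union bound.


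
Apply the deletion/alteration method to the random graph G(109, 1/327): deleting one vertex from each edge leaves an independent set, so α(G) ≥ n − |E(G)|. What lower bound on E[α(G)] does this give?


E[|E(G)|] = C(109, 2)·p = 5886 · (1/327) = 18.
E[α(G)] ≥ n − E[|E(G)|] = 109 − 18 = 91.
Numerically: ≈ 91.000.
(This is only a lower bound; the true E[α(G)] may be larger.)

E[α(G)] ≥ 91 ≈ 91.000.


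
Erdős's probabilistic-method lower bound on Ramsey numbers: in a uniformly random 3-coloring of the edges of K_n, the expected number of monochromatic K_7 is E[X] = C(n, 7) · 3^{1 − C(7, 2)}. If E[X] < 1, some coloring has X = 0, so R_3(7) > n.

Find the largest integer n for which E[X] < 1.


We need C(n, 7) · 3^{1 − 21} < 1, i.e. C(n, 7) < 3^{21 − 1} = 3486784401.
Check values of n near the boundary:
  n = 80: C(80, 7) = 3176716400; 3176716400 < 3486784401? YES
  n = 81: C(81, 7) = 3477216600; 3477216600 < 3486784401? YES
  n = 82: C(82, 7) = 3801756816; 3801756816 < 3486784401? NO
  n = 83: C(83, 7) = 4151918628; 4151918628 < 3486784401? NO
The largest n with C(n, 7) < 3486784401 is n = 81 (where E[X] = 42928600/43046721 ≈ 0.9972560). Hence R_3(7) > 81, i.e. R_3(7) ≥ 82.

Largest n = 81; hence R_3(7) > 81.


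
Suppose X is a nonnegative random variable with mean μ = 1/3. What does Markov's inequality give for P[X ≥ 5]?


μ = E[X] = 1/3, a = 5.
Markov: P[X ≥ 5] ≤ μ/a = (1/3)/5 = 1/15.
Numerically: ≈ 0.06667.
(Since a = 5 > μ = 0.33333, the bound 1/15 is < 1 and informative.)

P[X ≥ 5] ≤ 1/15 ≈ 0.06667.


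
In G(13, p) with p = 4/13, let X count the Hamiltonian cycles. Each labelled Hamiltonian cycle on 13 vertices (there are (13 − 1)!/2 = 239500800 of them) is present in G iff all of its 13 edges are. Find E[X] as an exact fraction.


K_13 has (13 − 1)!/2 = 239500800 labelled Hamiltonian cycles.
For each such Hamiltonian cycle H, let X_H = 1 if all 13 edges of H are present in G. Then P[X_H = 1] = p^{13} = (4/13)^{13} = 67108864/302875106592253.
By linearity of expectation: E[X] = Σ_H E[X_H] = 239500800 · p^{13} = 239500800 · 67108864/302875106592253 = 16072626615091200/302875106592253.
Numerically: E[X] ≈ 53.07.

E[X] = 239500800 · (4/13)^{13} = 16072626615091200/302875106592253 ≈ 53.07.


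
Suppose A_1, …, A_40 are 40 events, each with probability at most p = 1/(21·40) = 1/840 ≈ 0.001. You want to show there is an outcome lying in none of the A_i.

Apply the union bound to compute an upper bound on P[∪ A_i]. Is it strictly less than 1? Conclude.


Union bound: P[∪_{i=1}^{40} A_i] ≤ Σ_i P[A_i] ≤ 40·p = 40·(1/840) = 1/21.
Numerically: 1/21 ≈ 0.048.
Is 1/21 < 1? YES.
Since P[∪ A_i] ≤ 1/21 < 1, the complement has P[∩ A_i^c] ≥ 1 − 1/21 = 20/21 > 0, so some outcome avoids every A_i.

40·p = 1/21 ≈ 0.048; existence CERTIFIED by the union bound.


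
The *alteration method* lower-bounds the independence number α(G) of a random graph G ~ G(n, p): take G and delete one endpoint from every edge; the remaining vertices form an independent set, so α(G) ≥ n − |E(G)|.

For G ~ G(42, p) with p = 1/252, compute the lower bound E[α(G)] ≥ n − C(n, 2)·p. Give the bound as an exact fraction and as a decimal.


E[|E(G)|] = C(42, 2)·p = 861 · (1/252) = 41/12.
E[α(G)] ≥ n − E[|E(G)|] = 42 − 41/12 = 463/12.
Numerically: ≈ 38.583.
(This is only a lower bound; the true E[α(G)] may be larger.)

E[α(G)] ≥ 463/12 ≈ 38.583.


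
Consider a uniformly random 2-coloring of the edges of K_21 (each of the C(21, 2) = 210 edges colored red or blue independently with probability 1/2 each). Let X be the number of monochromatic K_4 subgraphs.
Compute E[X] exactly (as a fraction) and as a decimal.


Let X = Σ_S X_S over the C(21, 4) = 5985 subsets S of size 4, where X_S = 1 if the K_4 on S is monochromatic.
For a fixed S, the K_4 on S has C(4, 2) = 6 edges. P[all 6 edges red] = (1/2)^6, and likewise for blue, so P[monochromatic] = 2·(1/2)^6 = 2^{1 − 6} = 1/32.
By linearity: E[X] = C(21, 4) · 2^{1 − 6} = 5985 · 1/32 = 5985/32.
Numerically: E[X] ≈ 187.0312.

E[X] = C(21,4)·2^(1−C(4,2)) = 5985/32 ≈ 187.0312.


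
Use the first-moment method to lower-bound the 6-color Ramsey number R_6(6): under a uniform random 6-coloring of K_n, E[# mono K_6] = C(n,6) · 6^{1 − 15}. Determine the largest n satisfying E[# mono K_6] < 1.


We need C(n, 6) · 6^{1 − 15} < 1, i.e. C(n, 6) < 6^{15 − 1} = 78364164096.
Check values of n near the boundary:
  n = 193: C(193, 6) = 66364016544; 66364016544 < 78364164096? YES
  n = 194: C(194, 6) = 68482017072; 68482017072 < 78364164096? YES
  n = 195: C(195, 6) = 70656049360; 70656049360 < 78364164096? YES
  n = 196: C(196, 6) = 72887293024; 72887293024 < 78364164096? YES
  n = 197: C(197, 6) = 75176946208; 75176946208 < 78364164096? YES
  n = 198: C(198, 6) = 77526225777; 77526225777 < 78364164096? YES
  n = 199: C(199, 6) = 79936367511; 79936367511 < 78364164096? NO
The largest n with C(n, 6) < 78364164096 is n = 198 (where E[X] = 25842075259/26121388032 ≈ 0.9893071). Hence R_6(6) > 198, i.e. R_6(6) ≥ 199.

Largest n = 198; hence R_6(6) > 198.


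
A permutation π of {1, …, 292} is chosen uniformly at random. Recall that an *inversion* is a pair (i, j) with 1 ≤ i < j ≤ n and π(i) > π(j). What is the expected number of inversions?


Write X = Σ X_I over the C(292, 2) = 42486 pairs i < j, with X_I the indicator of one inversion.
There are 42486 indicators.
For each fixed pair i < j, the values π(i) and π(j) are two distinct elements of {1, …, 292} in uniformly random order; by symmetry P[π(i) > π(j)] = 1/2.
By linearity: E[X] = 42486 · (1/2) = C(292, 2) · (1/2) = 42486/2 = 21243 ≈ 21243.000000.

E[X] = 21243 = 21243.000000.


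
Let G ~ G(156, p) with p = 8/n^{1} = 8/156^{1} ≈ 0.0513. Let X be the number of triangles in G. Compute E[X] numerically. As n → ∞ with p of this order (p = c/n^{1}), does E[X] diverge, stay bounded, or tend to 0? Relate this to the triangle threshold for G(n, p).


Number of potential triangles: C(156, 3) = 620620.
Each occurs with probability p³ ≈ (0.0513)³ ≈ 1.34864e-04.
By linearity: E[X] = C(156, 3)·p³ ≈ 620620 · 1.34864e-04 ≈ 83.699.
Here α = 1, so p = 8/n is exactly at the triangle threshold p ~ 1/n. Asymptotically E[X] → c³/6 = 8³/6 = 256/3 ≈ 85.333, a bounded constant. In this regime the triangle count is asymptotically Poisson(c³/6).

E[X] ≈ 83.699; in regime p = Θ(1/n^{1}) E[X] stays bounded (at the triangle threshold p ~ 1/n).


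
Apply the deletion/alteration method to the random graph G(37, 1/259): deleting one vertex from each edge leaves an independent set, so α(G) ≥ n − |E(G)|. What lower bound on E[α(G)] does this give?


E[|E(G)|] = C(37, 2)·p = 666 · (1/259) = 18/7.
E[α(G)] ≥ n − E[|E(G)|] = 37 − 18/7 = 241/7.
Numerically: ≈ 34.429.
(This is only a lower bound; the true E[α(G)] may be larger.)

E[α(G)] ≥ 241/7 ≈ 34.429.


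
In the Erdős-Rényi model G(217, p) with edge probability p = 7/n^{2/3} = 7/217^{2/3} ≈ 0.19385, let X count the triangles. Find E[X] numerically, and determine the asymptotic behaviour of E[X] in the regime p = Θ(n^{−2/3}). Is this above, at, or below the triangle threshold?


Number of potential triangles: C(217, 3) = 1679580.
Each occurs with probability p³ ≈ (0.19385)³ ≈ 7.2840791e-03.
By linearity: E[X] = C(217, 3)·p³ ≈ 1679580 · 7.2840791e-03 ≈ 12234.19355.
Since α = 2/3 < 1, p = c/n^{2/3} ≫ 1/n is above the triangle threshold p ~ 1/n. Asymptotically E[X] ~ (c³/6)·n^{3(1−α)} = (7³/6)·n^{1} → ∞; triangles are abundant w.h.p.

E[X] ≈ 12234.19355; in regime p = Θ(1/n^{2/3}) E[X] diverges (above the triangle threshold p ~ 1/n).


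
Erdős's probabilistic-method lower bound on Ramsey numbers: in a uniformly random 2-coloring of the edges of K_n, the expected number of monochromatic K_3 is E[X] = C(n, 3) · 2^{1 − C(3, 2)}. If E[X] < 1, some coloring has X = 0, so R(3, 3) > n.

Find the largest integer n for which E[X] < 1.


We need C(n, 3) · 2^{1 − 3} < 1, i.e. C(n, 3) < 2^{3 − 1} = 4.
Check values of n near the boundary:
  n = 3: C(3, 3) = 1; 1 < 4? YES
  n = 4: C(4, 3) = 4; 4 < 4? NO
  n = 5: C(5, 3) = 10; 10 < 4? NO
  n = 6: C(6, 3) = 20; 20 < 4? NO
The largest n with C(n, 3) < 4 is n = 3 (where E[X] = 1/4 ≈ 0.2500). Hence R(3, 3) > 3, i.e. R(3, 3) ≥ 4.

Largest n = 3; hence R(3, 3) > 3.


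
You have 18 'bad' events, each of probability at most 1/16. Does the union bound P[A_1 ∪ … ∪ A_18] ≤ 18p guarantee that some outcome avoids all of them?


Union bound: P[∪_{i=1}^{18} A_i] ≤ Σ_i P[A_i] ≤ 18·p = 18·(1/16) = 9/8.
Numerically: 9/8 ≈ 1.1250000.
Is 9/8 < 1? NO.
Since the bound 9/8 is ≥ 1, the union bound is uninformative here; it does NOT by itself certify existence.

18·p = 9/8 ≈ 1.1250000; existence NOT certified by the union bound.


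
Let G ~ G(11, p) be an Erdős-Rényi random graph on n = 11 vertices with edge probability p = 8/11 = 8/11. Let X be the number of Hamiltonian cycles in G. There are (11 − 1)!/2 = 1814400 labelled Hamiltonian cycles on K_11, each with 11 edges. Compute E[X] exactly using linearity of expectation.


K_11 has (11 − 1)!/2 = 1814400 labelled Hamiltonian cycles.
For each such Hamiltonian cycle H, let X_H = 1 if all 11 edges of H are present in G. Then P[X_H = 1] = p^{11} = (8/11)^{11} = 8589934592/285311670611.
Summing the indicators: E[X] = Σ_H E[X_H] = 1814400 · p^{11} = 1814400 · 8589934592/285311670611 = 15585577323724800/285311670611.
Numerically: E[X] ≈ 54626.5.

E[X] = 1814400 · (8/11)^{11} = 15585577323724800/285311670611 ≈ 54626.5.


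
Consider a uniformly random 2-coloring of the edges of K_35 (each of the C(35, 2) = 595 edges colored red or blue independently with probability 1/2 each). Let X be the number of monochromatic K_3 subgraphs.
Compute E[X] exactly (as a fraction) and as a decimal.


Let X = Σ_S X_S over the C(35, 3) = 6545 subsets S of size 3, where X_S = 1 if the K_3 on S is monochromatic.
For a fixed S, the K_3 on S has C(3, 2) = 3 edges. P[all 3 edges red] = (1/2)^3, and likewise for blue, so P[monochromatic] = 2·(1/2)^3 = 2^{1 − 3} = 1/4.
By linearity: E[X] = C(35, 3) · 2^{1 − 3} = 6545 · 1/4 = 6545/4.
Numerically: E[X] ≈ 1636.25000.

E[X] = C(35,3)·2^(1−C(3,2)) = 6545/4 ≈ 1636.25000.


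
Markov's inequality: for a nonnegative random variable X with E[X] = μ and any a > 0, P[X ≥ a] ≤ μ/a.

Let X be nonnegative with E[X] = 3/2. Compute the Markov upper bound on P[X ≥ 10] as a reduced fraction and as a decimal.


μ = E[X] = 3/2, a = 10.
Markov: P[X ≥ 10] ≤ μ/a = (3/2)/10 = 3/20.
Numerically: ≈ 0.150000.
(Since a = 10 > μ = 1.500000, the bound 3/20 is < 1 and informative.)

P[X ≥ 10] ≤ 3/20 ≈ 0.150000.


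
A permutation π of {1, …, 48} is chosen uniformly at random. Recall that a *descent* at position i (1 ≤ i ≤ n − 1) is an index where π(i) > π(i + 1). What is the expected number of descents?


Write X = Σ X_I over i = 1, …, 47, with X_I the indicator of one descent.
There are 47 indicators.
For each fixed i, the pair (π(i), π(i+1)) is a uniformly random ordered pair of distinct values from {1, …, 48}; by symmetry P[π(i) > π(i+1)] = 1/2.
By linearity: E[X] = 47 · (1/2) = (48 − 1) · (1/2) = 47/2 ≈ 23.500000.

E[X] = 47/2 = 23.500000.


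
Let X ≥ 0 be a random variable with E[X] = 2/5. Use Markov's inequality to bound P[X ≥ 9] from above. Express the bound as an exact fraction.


μ = E[X] = 2/5, a = 9.
Markov: P[X ≥ 9] ≤ μ/a = (2/5)/9 = 2/45.
Numerically: ≈ 0.044.
(Since a = 9 > μ = 0.400, the bound 2/45 is < 1 and informative.)

P[X ≥ 9] ≤ 2/45 ≈ 0.044.


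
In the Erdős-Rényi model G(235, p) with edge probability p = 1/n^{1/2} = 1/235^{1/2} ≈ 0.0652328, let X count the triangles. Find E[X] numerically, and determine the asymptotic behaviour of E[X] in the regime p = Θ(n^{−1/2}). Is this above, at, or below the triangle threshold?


Number of potential triangles: C(235, 3) = 2135445.
Each occurs with probability p³ ≈ (0.0652328)³ ≈ 2.77586414e-04.
By linearity: E[X] = C(235, 3)·p³ ≈ 2135445 · 2.77586414e-04 ≈ 592.770520.
Since α = 1/2 < 1, p = c/n^{1/2} ≫ 1/n is above the triangle threshold p ~ 1/n. Asymptotically E[X] ~ (c³/6)·n^{3(1−α)} = (1³/6)·n^{1.5} → ∞; triangles are abundant w.h.p.

E[X] ≈ 592.770520; in regime p = Θ(1/n^{1/2}) E[X] diverges (above the triangle threshold p ~ 1/n).


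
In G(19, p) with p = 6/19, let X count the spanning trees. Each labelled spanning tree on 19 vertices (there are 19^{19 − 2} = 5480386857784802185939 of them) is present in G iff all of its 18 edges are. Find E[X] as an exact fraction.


K_19 has 19^{19 − 2} = 5480386857784802185939 labelled spanning trees.
For each such spanning tree H, let X_H = 1 if all 18 edges of H are present in G. Then P[X_H = 1] = p^{18} = (6/19)^{18} = 101559956668416/104127350297911241532841.
By linearity: E[X] = Σ_H E[X_H] = 5480386857784802185939 · p^{18} = 5480386857784802185939 · 101559956668416/104127350297911241532841 = 101559956668416/19.
Numerically: E[X] ≈ 5.3453e+12.

E[X] = 5480386857784802185939 · (6/19)^{18} = 101559956668416/19 ≈ 5.3453e+12.


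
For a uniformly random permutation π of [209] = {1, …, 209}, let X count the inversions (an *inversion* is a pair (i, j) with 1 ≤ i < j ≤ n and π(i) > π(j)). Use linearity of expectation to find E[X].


Write X = Σ X_I over the C(209, 2) = 21736 pairs i < j, with X_I the indicator of one inversion.
There are 21736 indicators.
For each fixed pair i < j, the values π(i) and π(j) are two distinct elements of {1, …, 209} in uniformly random order; by symmetry P[π(i) > π(j)] = 1/2.
By linearity: E[X] = 21736 · (1/2) = C(209, 2) · (1/2) = 21736/2 = 10868 ≈ 10868.000.

E[X] = 10868 = 10868.000.


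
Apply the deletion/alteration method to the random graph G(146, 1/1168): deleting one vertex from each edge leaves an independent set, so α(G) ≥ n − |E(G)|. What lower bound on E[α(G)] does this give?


E[|E(G)|] = C(146, 2)·p = 10585 · (1/1168) = 145/16.
E[α(G)] ≥ n − E[|E(G)|] = 146 − 145/16 = 2191/16.
Numerically: ≈ 136.937500.
(This is only a lower bound; the true E[α(G)] may be larger.)

E[α(G)] ≥ 2191/16 ≈ 136.937500.


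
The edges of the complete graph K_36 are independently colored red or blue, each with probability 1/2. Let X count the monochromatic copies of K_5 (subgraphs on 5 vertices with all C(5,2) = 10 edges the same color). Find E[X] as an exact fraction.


Let X = Σ_S X_S over the C(36, 5) = 376992 subsets S of size 5, where X_S = 1 if the K_5 on S is monochromatic.
For a fixed S, the K_5 on S has C(5, 2) = 10 edges. P[all 10 edges red] = (1/2)^10, and likewise for blue, so P[monochromatic] = 2·(1/2)^10 = 2^{1 − 10} = 1/512.
By linearity of expectation: E[X] = C(36, 5) · 2^{1 − 10} = 376992 · 1/512 = 11781/16.
Numerically: E[X] ≈ 736.312500.

E[X] = C(36,5)·2^(1−C(5,2)) = 11781/16 ≈ 736.312500.


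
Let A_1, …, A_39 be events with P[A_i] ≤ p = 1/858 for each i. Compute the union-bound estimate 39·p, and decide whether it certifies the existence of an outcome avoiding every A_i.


Union bound: P[∪_{i=1}^{39} A_i] ≤ Σ_i P[A_i] ≤ 39·p = 39·(1/858) = 1/22.
Numerically: 1/22 ≈ 0.0455.
Is 1/22 < 1? YES.
Since P[∪ A_i] ≤ 1/22 < 1, the complement has P[∩ A_i^c] ≥ 1 − 1/22 = 21/22 > 0, so some outcome avoids every A_i.

39·p = 1/22 ≈ 0.0455; existence CERTIFIED by the union bound.


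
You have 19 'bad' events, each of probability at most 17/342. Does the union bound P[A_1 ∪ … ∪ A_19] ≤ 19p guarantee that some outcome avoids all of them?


Union bound: P[∪_{i=1}^{19} A_i] ≤ Σ_i P[A_i] ≤ 19·p = 19·(17/342) = 17/18.
Numerically: 17/18 ≈ 0.944.
Is 17/18 < 1? YES.
Since P[∪ A_i] ≤ 17/18 < 1, the complement has P[∩ A_i^c] ≥ 1 − 17/18 = 1/18 > 0, so some outcome avoids every A_i.

19·p = 17/18 ≈ 0.944; existence CERTIFIED by the union bound.


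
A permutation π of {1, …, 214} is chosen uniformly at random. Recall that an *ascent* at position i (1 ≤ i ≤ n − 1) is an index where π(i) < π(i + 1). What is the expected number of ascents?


Write X = Σ X_I over i = 1, …, 213, with X_I the indicator of one ascent.
There are 213 indicators.
For each fixed i, the pair (π(i), π(i+1)) is a uniformly random ordered pair of distinct values from {1, …, 214}; by symmetry P[π(i) < π(i+1)] = 1/2.
By linearity: E[X] = 213 · (1/2) = (214 − 1) · (1/2) = 213/2 ≈ 106.5000.

E[X] = 213/2 = 106.5000.


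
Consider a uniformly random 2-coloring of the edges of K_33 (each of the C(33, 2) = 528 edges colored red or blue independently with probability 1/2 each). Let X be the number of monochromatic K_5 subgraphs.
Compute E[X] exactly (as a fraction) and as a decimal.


Let X = Σ_S X_S over the C(33, 5) = 237336 subsets S of size 5, where X_S = 1 if the K_5 on S is monochromatic.
For a fixed S, the K_5 on S has C(5, 2) = 10 edges. P[all 10 edges red] = (1/2)^10, and likewise for blue, so P[monochromatic] = 2·(1/2)^10 = 2^{1 − 10} = 1/512.
By linearity of expectation: E[X] = C(33, 5) · 2^{1 − 10} = 237336 · 1/512 = 29667/64.
Numerically: E[X] ≈ 463.547.

E[X] = C(33,5)·2^(1−C(5,2)) = 29667/64 ≈ 463.547.


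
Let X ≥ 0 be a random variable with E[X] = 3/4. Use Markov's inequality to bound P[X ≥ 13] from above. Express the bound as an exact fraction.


μ = E[X] = 3/4, a = 13.
Markov: P[X ≥ 13] ≤ μ/a = (3/4)/13 = 3/52.
Numerically: ≈ 0.05769.
(Since a = 13 > μ = 0.75000, the bound 3/52 is < 1 and informative.)

P[X ≥ 13] ≤ 3/52 ≈ 0.05769.


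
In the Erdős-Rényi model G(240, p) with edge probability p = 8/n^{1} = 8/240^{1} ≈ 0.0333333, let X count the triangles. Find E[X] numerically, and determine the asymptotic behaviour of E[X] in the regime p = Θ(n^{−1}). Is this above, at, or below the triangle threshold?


Number of potential triangles: C(240, 3) = 2275280.
Each occurs with probability p³ ≈ (0.0333333)³ ≈ 3.70370370e-05.
By linearity: E[X] = C(240, 3)·p³ ≈ 2275280 · 3.70370370e-05 ≈ 84.269630.
Here α = 1, so p = 8/n is exactly at the triangle threshold p ~ 1/n. Asymptotically E[X] → c³/6 = 8³/6 = 256/3 ≈ 85.333333, a bounded constant. In this regime the triangle count is asymptotically Poisson(c³/6).

E[X] ≈ 84.269630; in regime p = Θ(1/n^{1}) E[X] stays bounded (at the triangle threshold p ~ 1/n).


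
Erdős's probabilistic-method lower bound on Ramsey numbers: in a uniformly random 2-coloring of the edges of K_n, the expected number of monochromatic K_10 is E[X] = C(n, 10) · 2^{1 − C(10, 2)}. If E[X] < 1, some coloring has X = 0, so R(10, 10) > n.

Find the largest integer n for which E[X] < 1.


We need C(n, 10) · 2^{1 − 45} < 1, i.e. C(n, 10) < 2^{45 − 1} = 17592186044416.
Check values of n near the boundary:
  n = 98: C(98, 10) = 14005614014756; 14005614014756 < 17592186044416? YES
  n = 99: C(99, 10) = 15579278510796; 15579278510796 < 17592186044416? YES
  n = 100: C(100, 10) = 17310309456440; 17310309456440 < 17592186044416? YES
  n = 101: C(101, 10) = 19212541264840; 19212541264840 < 17592186044416? NO
  n = 102: C(102, 10) = 21300860967540; 21300860967540 < 17592186044416? NO
The largest n with C(n, 10) < 17592186044416 is n = 100 (where E[X] = 2163788682055/2199023255552 ≈ 0.983977). Hence R(10, 10) > 100, i.e. R(10, 10) ≥ 101.

Largest n = 100; hence R(10, 10) > 100.


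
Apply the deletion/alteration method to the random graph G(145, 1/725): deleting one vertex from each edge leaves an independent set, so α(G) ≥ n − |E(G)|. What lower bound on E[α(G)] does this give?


E[|E(G)|] = C(145, 2)·p = 10440 · (1/725) = 72/5.
E[α(G)] ≥ n − E[|E(G)|] = 145 − 72/5 = 653/5.
Numerically: ≈ 130.600.
(This is only a lower bound; the true E[α(G)] may be larger.)

E[α(G)] ≥ 653/5 ≈ 130.600.


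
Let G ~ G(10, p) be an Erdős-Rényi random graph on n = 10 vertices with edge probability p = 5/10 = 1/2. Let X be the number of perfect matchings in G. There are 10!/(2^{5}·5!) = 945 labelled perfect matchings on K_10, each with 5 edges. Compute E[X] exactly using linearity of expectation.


K_10 has 10!/(2^{5}·5!) = 945 labelled perfect matchings.
For each such perfect matching H, let X_H = 1 if all 5 edges of H are present in G. Then P[X_H = 1] = p^{5} = (1/2)^{5} = 1/32.
By linearity of expectation: E[X] = Σ_H E[X_H] = 945 · p^{5} = 945 · 1/32 = 945/32.
Numerically: E[X] ≈ 29.531.

E[X] = 945 · (1/2)^{5} = 945/32 ≈ 29.531.


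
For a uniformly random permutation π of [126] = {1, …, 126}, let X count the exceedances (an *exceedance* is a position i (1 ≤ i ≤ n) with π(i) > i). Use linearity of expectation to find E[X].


Write X = Σ_{i=1}^{126} X_i, where X_i = 1_{π(i) > i}.
For each fixed i, π(i) is uniform over {1, …, 126} (marginal of a uniform permutation), so P[π(i) > i] = (n − i)/n. Summing: Σ_{i=1}^{126} (n − i)/n = (0 + 1 + … + 125)/126 = 126(126 − 1)/(2·126) = (126 − 1)/2.
Hence E[X] = Σ_{i=1}^{126} (126 − i)/126 = 125/2 ≈ 62.5000.

E[X] = 125/2 = 62.5000.


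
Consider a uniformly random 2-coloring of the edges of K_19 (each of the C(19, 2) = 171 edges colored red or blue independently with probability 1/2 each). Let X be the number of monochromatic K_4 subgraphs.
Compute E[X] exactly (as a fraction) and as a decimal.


Let X = Σ_S X_S over the C(19, 4) = 3876 subsets S of size 4, where X_S = 1 if the K_4 on S is monochromatic.
For a fixed S, the K_4 on S has C(4, 2) = 6 edges. P[all 6 edges red] = (1/2)^6, and likewise for blue, so P[monochromatic] = 2·(1/2)^6 = 2^{1 − 6} = 1/32.
By linearity: E[X] = C(19, 4) · 2^{1 − 6} = 3876 · 1/32 = 969/8.
Numerically: E[X] ≈ 121.1250.

E[X] = C(19,4)·2^(1−C(4,2)) = 969/8 ≈ 121.1250.


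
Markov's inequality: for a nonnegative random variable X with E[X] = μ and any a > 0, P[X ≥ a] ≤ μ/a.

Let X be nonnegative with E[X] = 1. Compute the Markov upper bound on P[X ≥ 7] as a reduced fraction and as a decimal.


μ = E[X] = 1, a = 7.
Markov: P[X ≥ 7] ≤ μ/a = (1)/7 = 1/7.
Numerically: ≈ 0.1429.
(Since a = 7 > μ = 1.0000, the bound 1/7 is < 1 and informative.)

P[X ≥ 7] ≤ 1/7 ≈ 0.1429.


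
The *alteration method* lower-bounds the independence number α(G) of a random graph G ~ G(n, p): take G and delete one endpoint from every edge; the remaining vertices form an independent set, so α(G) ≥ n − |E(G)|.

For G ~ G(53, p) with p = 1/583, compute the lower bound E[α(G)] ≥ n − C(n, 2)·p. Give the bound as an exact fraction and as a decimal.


E[|E(G)|] = C(53, 2)·p = 1378 · (1/583) = 26/11.
E[α(G)] ≥ n − E[|E(G)|] = 53 − 26/11 = 557/11.
Numerically: ≈ 50.6364.
(This is only a lower bound; the true E[α(G)] may be larger.)

E[α(G)] ≥ 557/11 ≈ 50.6364.


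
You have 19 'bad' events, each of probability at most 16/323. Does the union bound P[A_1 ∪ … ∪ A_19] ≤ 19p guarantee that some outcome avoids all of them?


Union bound: P[∪_{i=1}^{19} A_i] ≤ Σ_i P[A_i] ≤ 19·p = 19·(16/323) = 16/17.
Numerically: 16/17 ≈ 0.941176.
Is 16/17 < 1? YES.
Since P[∪ A_i] ≤ 16/17 < 1, the complement has P[∩ A_i^c] ≥ 1 − 16/17 = 1/17 > 0, so some outcome avoids every A_i.

19·p = 16/17 ≈ 0.941176; existence CERTIFIED by the union bound.


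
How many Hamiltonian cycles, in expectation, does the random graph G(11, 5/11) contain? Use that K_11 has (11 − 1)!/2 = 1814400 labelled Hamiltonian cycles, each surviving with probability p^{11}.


K_11 has (11 − 1)!/2 = 1814400 labelled Hamiltonian cycles.
For each such Hamiltonian cycle H, let X_H = 1 if all 11 edges of H are present in G. Then P[X_H = 1] = p^{11} = (5/11)^{11} = 48828125/285311670611.
Summing the indicators: E[X] = Σ_H E[X_H] = 1814400 · p^{11} = 1814400 · 48828125/285311670611 = 88593750000000/285311670611.
Numerically: E[X] ≈ 311.

E[X] = 1814400 · (5/11)^{11} = 88593750000000/285311670611 ≈ 311.


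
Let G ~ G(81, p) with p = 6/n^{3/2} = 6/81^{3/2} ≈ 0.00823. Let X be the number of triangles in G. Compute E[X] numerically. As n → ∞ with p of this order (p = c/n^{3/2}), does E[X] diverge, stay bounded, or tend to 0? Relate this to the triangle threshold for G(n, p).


Number of potential triangles: C(81, 3) = 85320.
Each occurs with probability p³ ≈ (0.00823)³ ≈ 5.57534e-07.
By linearity: E[X] = C(81, 3)·p³ ≈ 85320 · 5.57534e-07 ≈ 0.048.
Since α = 3/2 > 1, p = c/n^{3/2} = o(1/n) is below the triangle threshold p ~ 1/n. Asymptotically E[X] ~ (c³/6)·n^{3(1−α)} = (6³/6)·n^{-1.5} → 0, so by Markov's inequality G has no triangles w.h.p.

E[X] ≈ 0.048; in regime p = Θ(1/n^{3/2}) E[X] tends to 0 (below the triangle threshold p ~ 1/n).


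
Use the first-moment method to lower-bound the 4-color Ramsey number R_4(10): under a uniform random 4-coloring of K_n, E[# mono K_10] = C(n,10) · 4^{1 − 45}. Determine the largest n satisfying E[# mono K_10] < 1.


We need C(n, 10) · 4^{1 − 45} < 1, i.e. C(n, 10) < 4^{45 − 1} = 309485009821345068724781056.
Check values of n near the boundary:
  n = 2017: C(2017, 10) = 300324964434452596180990448; 300324964434452596180990448 < 309485009821345068724781056? YES
  n = 2018: C(2018, 10) = 301820606687612220663963508; 301820606687612220663963508 < 309485009821345068724781056? YES
  n = 2019: C(2019, 10) = 303322949179835278009229628; 303322949179835278009229628 < 309485009821345068724781056? YES
  n = 2020: C(2020, 10) = 304832018578739931133653656; 304832018578739931133653656 < 309485009821345068724781056? YES
  n = 2021: C(2021, 10) = 306347841644770462864800616; 306347841644770462864800616 < 309485009821345068724781056? YES
  n = 2022: C(2022, 10) = 307870445231474093395937796; 307870445231474093395937796 < 309485009821345068724781056? YES
  n = 2023: C(2023, 10) = 309399856285778485315440716; 309399856285778485315440716 < 309485009821345068724781056? YES
  n = 2024: C(2024, 10) = 310936101848269937576192656; 310936101848269937576192656 < 309485009821345068724781056? NO
  n = 2025: C(2025, 10) = 312479209053472269772600560; 312479209053472269772600560 < 309485009821345068724781056? NO
  n = 2026: C(2026, 10) = 314029205130126398094885285; 314029205130126398094885285 < 309485009821345068724781056? NO
The largest n with C(n, 10) < 309485009821345068724781056 is n = 2023 (where E[X] = 77349964071444621328860179/77371252455336267181195264 ≈ 0.999725). Hence R_4(10) > 2023, i.e. R_4(10) ≥ 2024.

Largest n = 2023; hence R_4(10) > 2023.


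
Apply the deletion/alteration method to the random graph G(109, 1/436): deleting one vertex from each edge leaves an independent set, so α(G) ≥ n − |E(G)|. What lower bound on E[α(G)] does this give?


E[|E(G)|] = C(109, 2)·p = 5886 · (1/436) = 27/2.
E[α(G)] ≥ n − E[|E(G)|] = 109 − 27/2 = 191/2.
Numerically: ≈ 95.5000.
(This is only a lower bound; the true E[α(G)] may be larger.)

E[α(G)] ≥ 191/2 ≈ 95.5000.


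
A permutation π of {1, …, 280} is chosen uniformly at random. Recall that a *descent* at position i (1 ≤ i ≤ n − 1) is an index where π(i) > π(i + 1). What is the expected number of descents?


Write X = Σ X_I over i = 1, …, 279, with X_I the indicator of one descent.
There are 279 indicators.
For each fixed i, the pair (π(i), π(i+1)) is a uniformly random ordered pair of distinct values from {1, …, 280}; by symmetry P[π(i) > π(i+1)] = 1/2.
By linearity: E[X] = 279 · (1/2) = (280 − 1) · (1/2) = 279/2 ≈ 139.500000.

E[X] = 279/2 = 139.500000.


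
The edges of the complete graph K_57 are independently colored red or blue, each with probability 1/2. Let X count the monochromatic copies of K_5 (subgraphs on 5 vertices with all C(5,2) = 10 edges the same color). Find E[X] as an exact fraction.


Let X = Σ_S X_S over the C(57, 5) = 4187106 subsets S of size 5, where X_S = 1 if the K_5 on S is monochromatic.
For a fixed S, the K_5 on S has C(5, 2) = 10 edges. P[all 10 edges red] = (1/2)^10, and likewise for blue, so P[monochromatic] = 2·(1/2)^10 = 2^{1 − 10} = 1/512.
By linearity: E[X] = C(57, 5) · 2^{1 − 10} = 4187106 · 1/512 = 2093553/256.
Numerically: E[X] ≈ 8177.941406.

E[X] = C(57,5)·2^(1−C(5,2)) = 2093553/256 ≈ 8177.941406.


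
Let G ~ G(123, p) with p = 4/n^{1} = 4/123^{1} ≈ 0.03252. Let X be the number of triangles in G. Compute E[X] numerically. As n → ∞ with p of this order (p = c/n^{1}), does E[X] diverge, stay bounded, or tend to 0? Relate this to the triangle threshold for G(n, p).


Number of potential triangles: C(123, 3) = 302621.
Each occurs with probability p³ ≈ (0.03252)³ ≈ 3.4392571e-05.
By linearity: E[X] = C(123, 3)·p³ ≈ 302621 · 3.4392571e-05 ≈ 10.40791.
Here α = 1, so p = 4/n is exactly at the triangle threshold p ~ 1/n. Asymptotically E[X] → c³/6 = 4³/6 = 32/3 ≈ 10.66667, a bounded constant. In this regime the triangle count is asymptotically Poisson(c³/6).

E[X] ≈ 10.40791; in regime p = Θ(1/n^{1}) E[X] stays bounded (at the triangle threshold p ~ 1/n).
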